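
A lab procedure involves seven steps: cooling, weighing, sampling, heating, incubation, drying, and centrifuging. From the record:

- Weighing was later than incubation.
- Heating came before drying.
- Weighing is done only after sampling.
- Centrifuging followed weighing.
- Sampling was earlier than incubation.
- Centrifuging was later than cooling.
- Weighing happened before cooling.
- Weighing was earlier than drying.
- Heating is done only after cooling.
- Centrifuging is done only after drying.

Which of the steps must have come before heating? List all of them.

cooling, incubation, sampling, weighing

Directly stated before heating: cooling.
Incubation reaches heating via incubation → weighing → cooling → heating.
Sampling reaches heating via sampling → weighing → cooling → heating.
Weighing reaches heating via weighing → cooling → heating.
No chain forces centrifuging (or any of the others) ahead of heating.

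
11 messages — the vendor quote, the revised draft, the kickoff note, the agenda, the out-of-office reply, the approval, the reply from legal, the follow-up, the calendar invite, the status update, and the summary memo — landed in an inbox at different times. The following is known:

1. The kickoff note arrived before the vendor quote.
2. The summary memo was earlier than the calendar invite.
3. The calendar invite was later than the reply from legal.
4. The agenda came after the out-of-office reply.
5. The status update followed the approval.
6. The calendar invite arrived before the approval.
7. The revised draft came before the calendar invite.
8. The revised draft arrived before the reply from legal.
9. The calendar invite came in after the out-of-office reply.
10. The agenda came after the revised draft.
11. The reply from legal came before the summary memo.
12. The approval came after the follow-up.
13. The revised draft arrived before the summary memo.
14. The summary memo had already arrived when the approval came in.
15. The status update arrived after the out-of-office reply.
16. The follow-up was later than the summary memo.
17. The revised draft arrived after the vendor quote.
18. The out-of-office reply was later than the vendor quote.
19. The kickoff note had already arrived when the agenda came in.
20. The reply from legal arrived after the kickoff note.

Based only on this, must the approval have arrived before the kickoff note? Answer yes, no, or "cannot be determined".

Tracing the constraints gives the kickoff note → the reply from legal → the summary memo → the approval, so the kickoff note must come before the approval.
That means the approval cannot be before the kickoff note.

no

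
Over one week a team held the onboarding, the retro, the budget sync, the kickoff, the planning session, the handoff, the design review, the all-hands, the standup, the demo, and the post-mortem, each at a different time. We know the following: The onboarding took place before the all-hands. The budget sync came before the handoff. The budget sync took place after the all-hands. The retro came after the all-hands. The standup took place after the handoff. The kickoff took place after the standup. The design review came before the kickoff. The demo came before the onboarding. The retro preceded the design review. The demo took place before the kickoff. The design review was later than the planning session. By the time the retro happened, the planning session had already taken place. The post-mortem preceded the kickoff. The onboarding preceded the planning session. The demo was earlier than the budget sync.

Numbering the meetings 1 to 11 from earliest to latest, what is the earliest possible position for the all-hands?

3

The demo and the onboarding must both come before the all-hands — 2 forced predecessors.
Nothing else is forced ahead of the all-hands, so its earliest slot is position 2 + 1 = 3.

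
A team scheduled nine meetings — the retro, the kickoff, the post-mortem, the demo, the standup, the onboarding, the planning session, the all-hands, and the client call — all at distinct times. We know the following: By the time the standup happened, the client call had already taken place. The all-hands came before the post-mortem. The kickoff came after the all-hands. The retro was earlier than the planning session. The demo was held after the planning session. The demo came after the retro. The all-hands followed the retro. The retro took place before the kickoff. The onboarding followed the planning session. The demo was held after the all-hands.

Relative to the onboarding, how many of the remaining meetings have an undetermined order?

6

Forced before the onboarding: the planning session and the retro.
That leaves the all-hands, the client call, the demo, the kickoff, the post-mortem, and the standup with no forced order relative to the onboarding — 6.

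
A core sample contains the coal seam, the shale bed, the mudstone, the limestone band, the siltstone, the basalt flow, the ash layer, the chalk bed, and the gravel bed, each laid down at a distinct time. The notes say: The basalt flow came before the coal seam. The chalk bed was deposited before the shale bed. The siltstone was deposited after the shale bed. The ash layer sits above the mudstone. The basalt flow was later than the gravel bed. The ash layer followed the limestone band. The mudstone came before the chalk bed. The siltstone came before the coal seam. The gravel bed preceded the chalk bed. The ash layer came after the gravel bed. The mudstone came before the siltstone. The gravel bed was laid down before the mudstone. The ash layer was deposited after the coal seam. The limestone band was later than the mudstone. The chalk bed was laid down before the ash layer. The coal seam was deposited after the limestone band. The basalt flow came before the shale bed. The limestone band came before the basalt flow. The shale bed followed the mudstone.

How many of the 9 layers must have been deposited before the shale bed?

Directly stated before the shale bed: the basalt flow, the chalk bed, and the mudstone.
The gravel bed reaches the shale bed via the gravel bed → the basalt flow → the shale bed.
The limestone band reaches the shale bed via the limestone band → the basalt flow → the shale bed.
No chain forces the siltstone (or any of the others) ahead of the shale bed.
That's the basalt flow, the chalk bed, the gravel bed, the limestone band, and the mudstone — 5 in all.

5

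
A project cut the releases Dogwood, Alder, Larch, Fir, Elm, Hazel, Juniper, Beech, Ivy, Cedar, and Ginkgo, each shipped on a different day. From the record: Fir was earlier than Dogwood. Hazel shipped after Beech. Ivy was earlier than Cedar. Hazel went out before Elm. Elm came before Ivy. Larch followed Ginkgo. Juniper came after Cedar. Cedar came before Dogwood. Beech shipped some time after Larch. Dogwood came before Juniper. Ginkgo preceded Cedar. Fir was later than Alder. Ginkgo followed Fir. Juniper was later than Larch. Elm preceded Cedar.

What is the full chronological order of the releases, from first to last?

The constraints fix every adjacent pair, so only one ordering works:
Alder → Fir → Ginkgo → Larch → Beech → Hazel → Elm → Ivy → Cedar → Dogwood → Juniper.

Alder, Fir, Ginkgo, Larch, Beech, Hazel, Elm, Ivy, Cedar, Dogwood, Juniper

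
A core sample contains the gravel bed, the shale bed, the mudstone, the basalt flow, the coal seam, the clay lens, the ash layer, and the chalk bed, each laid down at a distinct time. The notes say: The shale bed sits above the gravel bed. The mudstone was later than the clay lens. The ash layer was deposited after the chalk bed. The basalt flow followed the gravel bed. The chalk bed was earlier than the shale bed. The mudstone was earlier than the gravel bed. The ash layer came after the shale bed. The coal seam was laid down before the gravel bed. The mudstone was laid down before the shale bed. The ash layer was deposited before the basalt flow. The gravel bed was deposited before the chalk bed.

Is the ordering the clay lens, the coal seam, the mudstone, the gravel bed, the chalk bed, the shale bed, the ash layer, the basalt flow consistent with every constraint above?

yes

Check each stated constraint against the proposed order — e.g. the mudstone is ahead of the shale bed; the gravel bed is ahead of the basalt flow. Every pair is in the required order; nothing is violated.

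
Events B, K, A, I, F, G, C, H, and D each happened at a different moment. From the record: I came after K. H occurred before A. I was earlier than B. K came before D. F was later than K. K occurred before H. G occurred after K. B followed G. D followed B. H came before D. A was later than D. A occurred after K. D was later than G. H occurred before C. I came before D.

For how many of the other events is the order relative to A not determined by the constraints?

Forced before A: B, D, G, H, I, and K.
That leaves C and F with no forced order relative to A — 2.

2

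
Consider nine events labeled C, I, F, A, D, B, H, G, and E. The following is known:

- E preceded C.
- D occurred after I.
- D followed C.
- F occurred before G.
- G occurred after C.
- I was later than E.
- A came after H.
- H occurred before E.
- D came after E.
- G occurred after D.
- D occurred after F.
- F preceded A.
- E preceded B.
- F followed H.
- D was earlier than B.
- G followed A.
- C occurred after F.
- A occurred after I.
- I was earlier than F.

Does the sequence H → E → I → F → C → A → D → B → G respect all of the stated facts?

yes

Check each stated constraint against the proposed order — e.g. H is ahead of A; E is ahead of B. Every pair is in the required order; nothing is violated.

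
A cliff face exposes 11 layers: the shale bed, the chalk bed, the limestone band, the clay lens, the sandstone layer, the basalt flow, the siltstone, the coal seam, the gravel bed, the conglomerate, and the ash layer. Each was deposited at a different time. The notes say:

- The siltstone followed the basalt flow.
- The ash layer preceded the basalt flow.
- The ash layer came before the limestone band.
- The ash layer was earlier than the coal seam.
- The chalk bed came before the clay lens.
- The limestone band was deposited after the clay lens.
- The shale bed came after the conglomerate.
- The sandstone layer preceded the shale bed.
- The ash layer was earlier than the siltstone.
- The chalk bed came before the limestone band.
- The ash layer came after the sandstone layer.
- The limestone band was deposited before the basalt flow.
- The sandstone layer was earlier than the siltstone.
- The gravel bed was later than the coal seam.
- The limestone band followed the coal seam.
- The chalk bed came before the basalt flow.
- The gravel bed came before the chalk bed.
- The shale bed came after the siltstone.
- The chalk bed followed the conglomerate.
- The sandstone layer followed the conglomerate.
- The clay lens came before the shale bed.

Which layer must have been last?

Every other layer has a chain of constraints placing it before the shale bed, so the shale bed is last.

the shale bed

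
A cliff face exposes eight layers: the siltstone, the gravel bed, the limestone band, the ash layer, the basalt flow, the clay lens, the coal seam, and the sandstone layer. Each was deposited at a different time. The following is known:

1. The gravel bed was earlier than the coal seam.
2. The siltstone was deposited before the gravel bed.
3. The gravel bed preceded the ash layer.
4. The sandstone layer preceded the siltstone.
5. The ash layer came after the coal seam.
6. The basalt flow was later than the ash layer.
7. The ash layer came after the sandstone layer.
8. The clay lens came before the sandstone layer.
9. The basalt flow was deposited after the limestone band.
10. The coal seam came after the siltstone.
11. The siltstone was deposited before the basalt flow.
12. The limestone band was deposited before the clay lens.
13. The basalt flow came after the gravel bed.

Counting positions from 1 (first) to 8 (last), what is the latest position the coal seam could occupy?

The coal seam must come before the ash layer and the basalt flow — 2 layers forced after it.
Everything else can be placed before the coal seam in some valid order, so the coal seam can sit as late as position 8 − 2 = 6.

6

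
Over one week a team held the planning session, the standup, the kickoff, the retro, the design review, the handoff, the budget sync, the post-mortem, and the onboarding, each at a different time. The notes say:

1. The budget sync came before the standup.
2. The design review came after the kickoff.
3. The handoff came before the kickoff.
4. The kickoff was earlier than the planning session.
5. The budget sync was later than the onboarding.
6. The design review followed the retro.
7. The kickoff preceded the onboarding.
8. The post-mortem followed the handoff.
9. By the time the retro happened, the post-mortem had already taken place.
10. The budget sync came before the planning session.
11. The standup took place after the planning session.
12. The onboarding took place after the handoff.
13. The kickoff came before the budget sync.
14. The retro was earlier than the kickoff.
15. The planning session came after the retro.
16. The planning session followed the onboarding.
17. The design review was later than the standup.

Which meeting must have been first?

the handoff

The handoff has a chain of constraints placing it before every other meeting, so the handoff must be first.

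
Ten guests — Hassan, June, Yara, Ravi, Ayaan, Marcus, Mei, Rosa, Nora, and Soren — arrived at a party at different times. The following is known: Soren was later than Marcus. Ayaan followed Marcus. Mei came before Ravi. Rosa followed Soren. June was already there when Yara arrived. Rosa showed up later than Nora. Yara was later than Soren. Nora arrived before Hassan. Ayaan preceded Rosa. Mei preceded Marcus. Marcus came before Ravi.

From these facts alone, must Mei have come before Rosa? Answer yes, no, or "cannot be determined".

Chain the constraints: Mei → Marcus → Ayaan → Rosa. Each link is directly stated, so Mei comes before Rosa.

yes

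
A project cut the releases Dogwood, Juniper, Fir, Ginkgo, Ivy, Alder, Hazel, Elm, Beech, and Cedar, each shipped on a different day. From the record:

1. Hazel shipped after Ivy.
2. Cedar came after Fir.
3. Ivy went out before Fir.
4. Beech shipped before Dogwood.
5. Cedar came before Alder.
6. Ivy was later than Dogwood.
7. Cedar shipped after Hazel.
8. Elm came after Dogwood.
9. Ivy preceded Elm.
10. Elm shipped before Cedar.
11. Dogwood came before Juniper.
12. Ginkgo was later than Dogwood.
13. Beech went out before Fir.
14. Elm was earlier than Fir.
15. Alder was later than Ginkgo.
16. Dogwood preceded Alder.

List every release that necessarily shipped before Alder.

Beech, Cedar, Dogwood, Elm, Fir, Ginkgo, Hazel, Ivy

Directly stated before Alder: Cedar, Dogwood, and Ginkgo.
Beech reaches Alder via Beech → Dogwood → Alder.
Elm reaches Alder via Elm → Cedar → Alder.
Fir reaches Alder via Fir → Cedar → Alder.
Likewise Hazel and Ivy each reach Alder by chaining the stated constraints.
No chain forces Juniper ahead of Alder.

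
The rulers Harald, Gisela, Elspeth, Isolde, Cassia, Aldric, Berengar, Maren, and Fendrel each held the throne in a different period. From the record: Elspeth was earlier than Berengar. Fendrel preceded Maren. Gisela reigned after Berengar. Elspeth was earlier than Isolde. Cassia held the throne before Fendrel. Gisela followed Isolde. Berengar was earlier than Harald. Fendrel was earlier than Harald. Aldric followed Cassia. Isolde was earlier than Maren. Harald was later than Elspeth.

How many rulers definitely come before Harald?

4

Directly stated before Harald: Berengar, Elspeth, and Fendrel.
Cassia reaches Harald via Cassia → Fendrel → Harald.
No chain forces Aldric (or any of the others) ahead of Harald.
That's Berengar, Cassia, Elspeth, and Fendrel — 4 in all.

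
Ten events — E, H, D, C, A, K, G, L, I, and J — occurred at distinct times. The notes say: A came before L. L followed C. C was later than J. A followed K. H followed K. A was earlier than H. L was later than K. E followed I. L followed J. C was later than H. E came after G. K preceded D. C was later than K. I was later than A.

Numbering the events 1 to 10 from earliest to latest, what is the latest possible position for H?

8

H must come before C and L — 2 events forced after it.
Everything else can be placed before H in some valid order, so H can sit as late as position 10 − 2 = 8.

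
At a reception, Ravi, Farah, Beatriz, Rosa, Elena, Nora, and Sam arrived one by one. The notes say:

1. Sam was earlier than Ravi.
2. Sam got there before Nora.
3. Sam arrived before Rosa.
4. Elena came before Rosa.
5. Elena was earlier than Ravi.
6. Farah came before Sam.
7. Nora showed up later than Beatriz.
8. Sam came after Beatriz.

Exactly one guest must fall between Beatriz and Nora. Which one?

Tracing the constraints gives Beatriz → Sam → Nora, so Sam sits after Beatriz and before Nora.
No other guest is forced both after Beatriz and before Nora.

Sam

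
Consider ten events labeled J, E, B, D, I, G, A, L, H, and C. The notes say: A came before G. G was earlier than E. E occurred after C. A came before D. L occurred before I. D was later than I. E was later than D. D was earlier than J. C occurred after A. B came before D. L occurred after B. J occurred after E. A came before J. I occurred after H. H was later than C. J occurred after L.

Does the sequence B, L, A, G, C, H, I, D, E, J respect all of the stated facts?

yes

Check each stated constraint against the proposed order — e.g. A is ahead of J; L is ahead of J. Every pair is in the required order; nothing is violated.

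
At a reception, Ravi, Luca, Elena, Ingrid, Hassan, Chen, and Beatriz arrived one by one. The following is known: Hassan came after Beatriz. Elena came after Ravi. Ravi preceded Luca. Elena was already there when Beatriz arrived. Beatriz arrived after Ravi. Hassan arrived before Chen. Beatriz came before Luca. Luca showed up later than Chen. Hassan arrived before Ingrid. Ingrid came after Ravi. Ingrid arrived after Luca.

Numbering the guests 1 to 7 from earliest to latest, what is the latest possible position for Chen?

Chen must come before Ingrid and Luca — 2 guests forced after them.
Everything else can be placed before Chen in some valid order, so Chen can sit as late as position 7 − 2 = 5.

5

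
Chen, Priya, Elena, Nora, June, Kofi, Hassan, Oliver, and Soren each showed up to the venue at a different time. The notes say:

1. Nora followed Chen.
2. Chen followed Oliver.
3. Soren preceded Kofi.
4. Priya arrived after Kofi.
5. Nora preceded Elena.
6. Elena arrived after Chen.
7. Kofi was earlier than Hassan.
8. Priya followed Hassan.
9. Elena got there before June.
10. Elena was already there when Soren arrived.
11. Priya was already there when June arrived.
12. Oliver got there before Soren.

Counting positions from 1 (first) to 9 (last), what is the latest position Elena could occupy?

4

Elena must come before Hassan, June, Kofi, Priya, and Soren — 5 guests forced after them.
Everything else can be placed before Elena in some valid order, so Elena can sit as late as position 9 − 5 = 4.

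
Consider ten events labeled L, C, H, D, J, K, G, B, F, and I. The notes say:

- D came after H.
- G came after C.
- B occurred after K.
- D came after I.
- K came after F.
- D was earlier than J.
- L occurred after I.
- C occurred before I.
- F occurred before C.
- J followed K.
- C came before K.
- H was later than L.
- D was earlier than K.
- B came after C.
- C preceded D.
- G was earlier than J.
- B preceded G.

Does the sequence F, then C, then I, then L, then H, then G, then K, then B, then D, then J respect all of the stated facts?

The constraints require D before K, but in the proposed sequence K appears ahead of D. That one violation is enough.

no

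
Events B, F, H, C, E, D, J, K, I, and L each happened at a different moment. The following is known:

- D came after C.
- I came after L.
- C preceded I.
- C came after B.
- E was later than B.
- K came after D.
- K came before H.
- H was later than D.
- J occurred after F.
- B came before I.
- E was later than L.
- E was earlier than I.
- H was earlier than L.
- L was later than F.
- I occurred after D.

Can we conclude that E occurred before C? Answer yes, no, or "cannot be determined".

Tracing the constraints gives C → D → H → L → E, so C must come before E.
That means E cannot be before C.

no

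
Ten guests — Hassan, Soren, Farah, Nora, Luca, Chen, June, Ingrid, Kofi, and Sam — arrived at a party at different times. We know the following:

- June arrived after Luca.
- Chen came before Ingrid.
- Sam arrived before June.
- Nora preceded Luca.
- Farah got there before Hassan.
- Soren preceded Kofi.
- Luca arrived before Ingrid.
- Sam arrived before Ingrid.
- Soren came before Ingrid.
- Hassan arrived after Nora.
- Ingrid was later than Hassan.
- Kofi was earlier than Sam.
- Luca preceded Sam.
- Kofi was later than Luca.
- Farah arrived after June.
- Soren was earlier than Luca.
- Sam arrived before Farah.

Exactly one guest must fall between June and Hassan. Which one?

Tracing the constraints gives June → Farah → Hassan, so Farah sits after June and before Hassan.
No other guest is forced both after June and before Hassan.

Farah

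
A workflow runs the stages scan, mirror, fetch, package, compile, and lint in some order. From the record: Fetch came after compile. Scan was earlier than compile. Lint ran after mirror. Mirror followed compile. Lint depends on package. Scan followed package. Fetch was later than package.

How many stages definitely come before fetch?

3

Directly stated before fetch: compile and package.
Scan reaches fetch via scan → compile → fetch.
No chain forces mirror (or any of the others) ahead of fetch.
That's compile, package, and scan — 3 in all.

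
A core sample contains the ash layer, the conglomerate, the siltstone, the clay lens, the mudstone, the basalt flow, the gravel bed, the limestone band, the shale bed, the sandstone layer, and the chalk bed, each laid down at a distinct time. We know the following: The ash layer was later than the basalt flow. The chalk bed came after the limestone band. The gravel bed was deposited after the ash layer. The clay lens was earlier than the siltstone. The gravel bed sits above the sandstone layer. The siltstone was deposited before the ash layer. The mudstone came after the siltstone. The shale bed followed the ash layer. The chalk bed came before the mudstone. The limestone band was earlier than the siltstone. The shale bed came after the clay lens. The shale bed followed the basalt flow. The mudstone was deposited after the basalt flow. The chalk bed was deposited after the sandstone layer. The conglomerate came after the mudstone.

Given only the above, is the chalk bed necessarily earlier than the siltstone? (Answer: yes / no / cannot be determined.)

cannot be determined

No chain of stated constraints runs from the chalk bed to the siltstone, and none runs from the siltstone to the chalk bed either.
So the relative order of the chalk bed and the siltstone is not fixed by the given facts.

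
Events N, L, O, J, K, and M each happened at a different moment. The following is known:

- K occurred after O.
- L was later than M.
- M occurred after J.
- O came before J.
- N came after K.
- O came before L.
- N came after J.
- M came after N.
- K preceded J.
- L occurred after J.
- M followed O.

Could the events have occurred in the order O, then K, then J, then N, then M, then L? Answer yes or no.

yes

Check each stated constraint against the proposed order — e.g. O is ahead of M; O is ahead of L. Every pair is in the required order; nothing is violated.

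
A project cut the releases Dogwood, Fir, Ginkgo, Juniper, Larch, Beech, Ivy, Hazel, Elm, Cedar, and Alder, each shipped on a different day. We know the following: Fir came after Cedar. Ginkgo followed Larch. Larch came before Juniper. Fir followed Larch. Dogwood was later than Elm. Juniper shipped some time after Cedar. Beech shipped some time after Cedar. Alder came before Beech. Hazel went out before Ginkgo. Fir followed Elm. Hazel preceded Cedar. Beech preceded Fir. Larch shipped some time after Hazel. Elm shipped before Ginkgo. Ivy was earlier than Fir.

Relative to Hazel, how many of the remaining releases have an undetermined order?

4

Forced after Hazel: Beech, Cedar, Fir, Ginkgo, Juniper, and Larch.
That leaves Alder, Dogwood, Elm, and Ivy with no forced order relative to Hazel — 4.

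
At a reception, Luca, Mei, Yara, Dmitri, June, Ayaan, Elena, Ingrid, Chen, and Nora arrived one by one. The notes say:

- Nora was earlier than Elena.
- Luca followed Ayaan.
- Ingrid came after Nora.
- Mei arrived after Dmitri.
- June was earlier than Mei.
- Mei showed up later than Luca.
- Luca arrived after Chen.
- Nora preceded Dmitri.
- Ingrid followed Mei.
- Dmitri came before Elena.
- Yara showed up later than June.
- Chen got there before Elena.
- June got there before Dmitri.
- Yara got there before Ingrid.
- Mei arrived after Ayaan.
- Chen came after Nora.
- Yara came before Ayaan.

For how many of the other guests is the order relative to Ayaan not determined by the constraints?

Forced before Ayaan: June and Yara; forced after Ayaan: Ingrid, Luca, and Mei.
That leaves Chen, Dmitri, Elena, and Nora with no forced order relative to Ayaan — 4.

4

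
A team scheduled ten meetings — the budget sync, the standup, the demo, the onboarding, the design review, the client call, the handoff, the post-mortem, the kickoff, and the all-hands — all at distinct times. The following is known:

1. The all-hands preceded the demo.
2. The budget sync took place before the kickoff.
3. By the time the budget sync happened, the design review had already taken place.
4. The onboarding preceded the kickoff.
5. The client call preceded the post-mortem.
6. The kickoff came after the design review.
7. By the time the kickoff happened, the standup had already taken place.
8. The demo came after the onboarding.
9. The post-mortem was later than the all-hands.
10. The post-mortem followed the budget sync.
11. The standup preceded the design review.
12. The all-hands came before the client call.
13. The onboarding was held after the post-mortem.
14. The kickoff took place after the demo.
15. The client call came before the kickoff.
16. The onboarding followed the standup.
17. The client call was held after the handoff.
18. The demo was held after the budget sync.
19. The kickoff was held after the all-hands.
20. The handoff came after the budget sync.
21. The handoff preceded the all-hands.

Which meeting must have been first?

The standup has a chain of constraints placing it before every other meeting, so the standup must be first.

the standup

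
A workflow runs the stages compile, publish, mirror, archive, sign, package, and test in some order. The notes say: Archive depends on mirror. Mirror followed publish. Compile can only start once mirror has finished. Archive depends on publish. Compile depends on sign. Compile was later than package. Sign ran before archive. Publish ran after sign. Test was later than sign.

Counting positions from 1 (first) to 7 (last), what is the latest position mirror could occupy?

5

Mirror must come before archive and compile — 2 stages forced after it.
Everything else can be placed before mirror in some valid order, so mirror can sit as late as position 7 − 2 = 5.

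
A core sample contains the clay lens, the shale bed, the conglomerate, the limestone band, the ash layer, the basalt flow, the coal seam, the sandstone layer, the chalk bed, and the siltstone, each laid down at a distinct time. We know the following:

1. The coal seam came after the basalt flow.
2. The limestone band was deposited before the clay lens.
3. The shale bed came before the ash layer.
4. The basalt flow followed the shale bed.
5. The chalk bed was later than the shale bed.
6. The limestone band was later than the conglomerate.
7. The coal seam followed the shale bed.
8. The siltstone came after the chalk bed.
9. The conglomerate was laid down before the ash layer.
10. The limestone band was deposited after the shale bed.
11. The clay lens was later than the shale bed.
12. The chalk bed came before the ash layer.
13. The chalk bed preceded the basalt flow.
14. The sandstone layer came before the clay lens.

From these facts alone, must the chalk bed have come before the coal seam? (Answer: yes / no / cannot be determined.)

yes

Chain the constraints: the chalk bed → the basalt flow → the coal seam. Each link is directly stated, so the chalk bed comes before the coal seam.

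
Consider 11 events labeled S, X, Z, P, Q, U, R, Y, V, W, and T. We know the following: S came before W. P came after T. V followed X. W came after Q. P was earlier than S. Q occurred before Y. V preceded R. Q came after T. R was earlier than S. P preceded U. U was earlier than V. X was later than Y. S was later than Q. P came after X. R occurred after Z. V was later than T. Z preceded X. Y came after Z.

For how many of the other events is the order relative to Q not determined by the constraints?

1

Forced before Q: T; forced after Q: P, R, S, U, V, W, X, and Y.
That leaves Z with no forced order relative to Q — 1.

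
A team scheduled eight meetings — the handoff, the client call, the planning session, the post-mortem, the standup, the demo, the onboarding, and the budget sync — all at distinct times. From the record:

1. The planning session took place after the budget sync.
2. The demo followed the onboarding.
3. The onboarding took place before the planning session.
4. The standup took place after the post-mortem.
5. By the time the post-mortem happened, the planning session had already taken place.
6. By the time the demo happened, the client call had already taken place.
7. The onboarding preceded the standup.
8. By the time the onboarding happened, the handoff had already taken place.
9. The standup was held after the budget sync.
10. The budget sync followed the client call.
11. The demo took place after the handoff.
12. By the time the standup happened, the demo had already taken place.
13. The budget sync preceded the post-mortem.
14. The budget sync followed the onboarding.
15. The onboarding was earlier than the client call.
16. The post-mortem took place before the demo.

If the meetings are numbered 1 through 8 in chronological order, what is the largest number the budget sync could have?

The budget sync must come before the demo, the planning session, the post-mortem, and the standup — 4 meetings forced after it.
Everything else can be placed before the budget sync in some valid order, so the budget sync can sit as late as position 8 − 4 = 4.

4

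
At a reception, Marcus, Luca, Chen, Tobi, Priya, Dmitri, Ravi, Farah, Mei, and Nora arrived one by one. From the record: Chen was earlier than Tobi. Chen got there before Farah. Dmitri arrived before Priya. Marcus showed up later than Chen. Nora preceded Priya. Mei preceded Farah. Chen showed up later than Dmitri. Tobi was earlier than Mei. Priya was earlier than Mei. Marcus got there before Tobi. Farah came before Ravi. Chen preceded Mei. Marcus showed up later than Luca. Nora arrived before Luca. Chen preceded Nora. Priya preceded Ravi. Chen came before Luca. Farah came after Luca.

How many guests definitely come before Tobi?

5

Directly stated before Tobi: Chen and Marcus.
Dmitri reaches Tobi via Dmitri → Chen → Tobi.
Luca reaches Tobi via Luca → Marcus → Tobi.
Nora reaches Tobi via Nora → Luca → Marcus → Tobi.
That's Chen, Dmitri, Luca, Marcus, and Nora — 5 in all.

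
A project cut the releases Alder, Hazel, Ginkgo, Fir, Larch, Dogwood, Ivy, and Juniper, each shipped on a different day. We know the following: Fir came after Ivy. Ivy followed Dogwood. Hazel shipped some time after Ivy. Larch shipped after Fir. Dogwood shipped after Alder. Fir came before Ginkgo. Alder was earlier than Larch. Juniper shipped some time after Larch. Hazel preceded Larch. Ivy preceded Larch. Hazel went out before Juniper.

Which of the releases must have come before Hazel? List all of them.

Directly stated before Hazel: Ivy.
Alder reaches Hazel via Alder → Dogwood → Ivy → Hazel.
Dogwood reaches Hazel via Dogwood → Ivy → Hazel.
No chain forces Juniper (or any of the others) ahead of Hazel.

Alder, Dogwood, Ivy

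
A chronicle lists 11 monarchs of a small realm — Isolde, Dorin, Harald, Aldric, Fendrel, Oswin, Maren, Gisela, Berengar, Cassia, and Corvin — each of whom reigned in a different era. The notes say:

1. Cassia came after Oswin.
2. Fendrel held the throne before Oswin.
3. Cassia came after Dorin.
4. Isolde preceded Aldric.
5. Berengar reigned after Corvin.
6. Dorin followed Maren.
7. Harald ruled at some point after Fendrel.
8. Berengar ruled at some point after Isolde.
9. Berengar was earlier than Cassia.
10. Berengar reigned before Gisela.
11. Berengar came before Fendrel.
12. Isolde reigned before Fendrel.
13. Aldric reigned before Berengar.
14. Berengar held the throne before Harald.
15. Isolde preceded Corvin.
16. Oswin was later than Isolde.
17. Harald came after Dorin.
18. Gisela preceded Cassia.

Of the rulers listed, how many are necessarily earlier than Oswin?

5

Directly stated before Oswin: Fendrel and Isolde.
Aldric reaches Oswin via Aldric → Berengar → Fendrel → Oswin.
Berengar reaches Oswin via Berengar → Fendrel → Oswin.
Corvin reaches Oswin via Corvin → Berengar → Fendrel → Oswin.
That's Aldric, Berengar, Corvin, Fendrel, and Isolde — 5 in all.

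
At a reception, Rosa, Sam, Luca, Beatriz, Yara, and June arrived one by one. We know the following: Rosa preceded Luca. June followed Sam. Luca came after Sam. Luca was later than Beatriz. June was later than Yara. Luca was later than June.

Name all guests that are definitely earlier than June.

Sam, Yara

Directly stated before June: Sam and Yara.
No chain forces Luca (or any of the others) ahead of June.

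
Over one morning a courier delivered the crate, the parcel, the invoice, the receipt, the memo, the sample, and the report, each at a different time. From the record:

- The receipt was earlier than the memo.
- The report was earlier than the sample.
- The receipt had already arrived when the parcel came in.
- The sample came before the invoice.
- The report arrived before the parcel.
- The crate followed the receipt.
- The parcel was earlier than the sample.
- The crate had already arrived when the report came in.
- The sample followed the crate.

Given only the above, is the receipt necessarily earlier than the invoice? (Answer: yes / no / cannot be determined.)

Chain the constraints: the receipt → the parcel → the sample → the invoice. Each link is directly stated, so the receipt comes before the invoice.

yes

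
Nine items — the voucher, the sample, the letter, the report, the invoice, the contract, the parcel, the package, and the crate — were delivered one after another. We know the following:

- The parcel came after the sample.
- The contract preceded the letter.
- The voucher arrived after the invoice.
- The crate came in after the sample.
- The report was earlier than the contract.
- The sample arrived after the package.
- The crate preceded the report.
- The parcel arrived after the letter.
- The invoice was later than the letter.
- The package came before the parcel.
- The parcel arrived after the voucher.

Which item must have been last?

the parcel

Every other item has a chain of constraints placing it before the parcel, so the parcel is last.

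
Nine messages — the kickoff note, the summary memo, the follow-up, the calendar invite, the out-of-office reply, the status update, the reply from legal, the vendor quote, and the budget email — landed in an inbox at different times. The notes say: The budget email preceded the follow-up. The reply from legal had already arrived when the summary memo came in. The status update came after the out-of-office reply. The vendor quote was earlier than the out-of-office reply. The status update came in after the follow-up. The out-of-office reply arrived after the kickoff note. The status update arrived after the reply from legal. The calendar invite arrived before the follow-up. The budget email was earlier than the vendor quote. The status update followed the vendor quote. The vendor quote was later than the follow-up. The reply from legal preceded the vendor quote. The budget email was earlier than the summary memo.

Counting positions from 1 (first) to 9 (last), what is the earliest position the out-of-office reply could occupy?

The budget email, the calendar invite, the follow-up, the kickoff note, the reply from legal, and the vendor quote must all come before the out-of-office reply — 6 forced predecessors.
Nothing else is forced ahead of the out-of-office reply, so its earliest slot is position 6 + 1 = 7.

7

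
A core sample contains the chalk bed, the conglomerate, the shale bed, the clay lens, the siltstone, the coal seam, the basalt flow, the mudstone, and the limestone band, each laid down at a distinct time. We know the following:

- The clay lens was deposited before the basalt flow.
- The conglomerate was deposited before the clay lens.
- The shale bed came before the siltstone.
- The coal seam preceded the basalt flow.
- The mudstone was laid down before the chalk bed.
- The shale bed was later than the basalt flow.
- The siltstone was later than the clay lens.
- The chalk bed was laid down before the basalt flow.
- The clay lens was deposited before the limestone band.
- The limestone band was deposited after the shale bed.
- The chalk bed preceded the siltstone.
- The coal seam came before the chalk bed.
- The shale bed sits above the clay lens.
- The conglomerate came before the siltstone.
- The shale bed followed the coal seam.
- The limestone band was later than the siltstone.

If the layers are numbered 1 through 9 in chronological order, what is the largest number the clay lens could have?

The clay lens must come before the basalt flow, the limestone band, the shale bed, and the siltstone — 4 layers forced after it.
Everything else can be placed before the clay lens in some valid order, so the clay lens can sit as late as position 9 − 4 = 5.

5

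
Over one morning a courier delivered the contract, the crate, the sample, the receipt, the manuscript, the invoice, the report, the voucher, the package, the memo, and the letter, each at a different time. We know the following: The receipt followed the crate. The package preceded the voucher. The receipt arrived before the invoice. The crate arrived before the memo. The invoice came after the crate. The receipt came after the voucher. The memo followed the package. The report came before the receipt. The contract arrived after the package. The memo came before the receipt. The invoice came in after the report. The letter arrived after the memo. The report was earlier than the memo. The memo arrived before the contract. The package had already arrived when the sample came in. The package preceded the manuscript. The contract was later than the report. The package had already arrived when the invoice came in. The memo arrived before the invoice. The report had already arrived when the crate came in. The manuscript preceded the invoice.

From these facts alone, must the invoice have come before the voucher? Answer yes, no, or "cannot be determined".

no

Tracing the constraints gives the voucher → the receipt → the invoice, so the voucher must come before the invoice.
That means the invoice cannot be before the voucher.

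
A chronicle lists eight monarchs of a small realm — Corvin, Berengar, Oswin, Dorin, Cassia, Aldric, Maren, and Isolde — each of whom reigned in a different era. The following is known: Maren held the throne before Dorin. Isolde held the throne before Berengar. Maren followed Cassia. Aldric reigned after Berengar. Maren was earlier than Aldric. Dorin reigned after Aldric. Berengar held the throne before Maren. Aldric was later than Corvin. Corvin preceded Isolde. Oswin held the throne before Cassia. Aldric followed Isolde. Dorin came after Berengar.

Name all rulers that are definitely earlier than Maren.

Directly stated before Maren: Berengar and Cassia.
Corvin reaches Maren via Corvin → Isolde → Berengar → Maren.
Isolde reaches Maren via Isolde → Berengar → Maren.
Oswin reaches Maren via Oswin → Cassia → Maren.

Berengar, Cassia, Corvin, Isolde, Oswin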